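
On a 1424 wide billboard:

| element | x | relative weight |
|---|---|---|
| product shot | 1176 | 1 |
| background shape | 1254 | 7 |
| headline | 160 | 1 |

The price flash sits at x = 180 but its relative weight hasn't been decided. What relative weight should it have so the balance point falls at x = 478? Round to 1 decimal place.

Existing Σw = 9 (1 + 7 + 1); existing moment 1·1176 + 7·1254 + 1·160 = 10114.
For the centroid to hit 478: (10114 + w·180) / (9 + w) = 478.
Rearranging, w·(180 − 478) = 478·9 − 10114 = -5812, so w ≈ -5812/-298 = 19.50.

w ≈ 19.5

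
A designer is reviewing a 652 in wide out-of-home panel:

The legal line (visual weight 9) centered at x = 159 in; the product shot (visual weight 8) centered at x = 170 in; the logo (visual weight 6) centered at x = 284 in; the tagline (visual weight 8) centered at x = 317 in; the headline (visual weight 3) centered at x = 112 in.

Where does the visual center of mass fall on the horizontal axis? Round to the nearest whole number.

Total weight = 9 + 8 + 6 + 8 + 3 = 34.
x: (9·159 + 8·170 + 6·284 + 8·317 + 3·112) / 34 = 7367 / 34 ≈ 216.68

x ≈ 217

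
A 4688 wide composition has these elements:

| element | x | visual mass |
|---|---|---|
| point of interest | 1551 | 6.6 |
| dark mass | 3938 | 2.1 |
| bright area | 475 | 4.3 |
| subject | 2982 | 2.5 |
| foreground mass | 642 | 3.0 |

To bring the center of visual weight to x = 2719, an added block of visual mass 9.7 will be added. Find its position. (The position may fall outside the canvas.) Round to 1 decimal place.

x ≈ 4819.2

With the added block, Σw becomes 6.6 + 2.1 + 4.3 + 2.5 + 3.0 + 9.7 = 28.2.
Along x: (29929.9 + 9.7·x) / 28.2 = 2719 (existing moment 6.6·1551 + 2.1·3938 + 4.3·475 + 2.5·2982 + 3.0·642 = 29929.9) ⇒ x = (76675.8 − 29929.9) / 9.7 ≈ 4819.16.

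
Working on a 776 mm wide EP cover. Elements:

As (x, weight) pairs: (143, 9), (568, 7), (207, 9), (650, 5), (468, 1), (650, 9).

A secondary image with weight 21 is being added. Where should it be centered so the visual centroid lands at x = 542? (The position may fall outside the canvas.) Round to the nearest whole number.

x ≈ 779

With the secondary image, Σw becomes 9 + 7 + 9 + 5 + 1 + 9 + 21 = 61.
Along x: (16694 + 21·x) / 61 = 542 (existing moment 9·143 + 7·568 + 9·207 + 5·650 + 1·468 + 9·650 = 16694) ⇒ x = (33062 − 16694) / 21 ≈ 779.43.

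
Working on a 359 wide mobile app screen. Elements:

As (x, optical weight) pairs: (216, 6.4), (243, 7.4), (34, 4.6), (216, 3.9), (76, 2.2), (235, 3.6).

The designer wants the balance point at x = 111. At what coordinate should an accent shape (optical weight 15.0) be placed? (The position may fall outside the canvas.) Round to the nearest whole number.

With the accent shape, Σw becomes 6.4 + 7.4 + 4.6 + 3.9 + 2.2 + 3.6 + 15.0 = 43.1.
x: need Σw·x = 43.1·111 = 4784.1. Existing = 6.4·216 + 7.4·243 + 4.6·34 + 3.9·216 + 2.2·76 + 3.6·235 = 5192.6. Remainder -408.5 / 15.0 ≈ -27.23.

x ≈ -27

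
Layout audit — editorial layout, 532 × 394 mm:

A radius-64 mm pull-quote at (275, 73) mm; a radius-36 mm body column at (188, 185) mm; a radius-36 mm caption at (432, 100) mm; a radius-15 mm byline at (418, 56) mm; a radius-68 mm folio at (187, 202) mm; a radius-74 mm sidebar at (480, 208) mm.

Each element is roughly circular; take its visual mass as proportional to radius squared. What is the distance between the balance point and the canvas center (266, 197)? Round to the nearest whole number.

Weights ∝ r²: pull-quote 64² = 4096, body column 36² = 1296, caption 36² = 1296, byline 15² = 225, folio 68² = 4624, sidebar 74² = 5476; Σw = 17013.
x: moment 5517138 / weight 17013 ≈ 324.29
Σw·y = 2754024; ȳ = 2754024/17013 ≈ 161.88.
Offset from (266, 197): Δx ≈ 58.29, Δy ≈ -35.12; distance = √(Δx² + Δy²) ≈ 68.05.

≈ 68 mm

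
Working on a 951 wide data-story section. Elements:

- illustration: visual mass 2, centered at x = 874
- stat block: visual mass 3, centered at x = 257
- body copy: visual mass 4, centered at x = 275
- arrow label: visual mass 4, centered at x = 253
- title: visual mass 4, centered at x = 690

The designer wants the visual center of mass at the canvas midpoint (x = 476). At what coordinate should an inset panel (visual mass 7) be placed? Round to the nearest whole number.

After adding the inset panel, total weight = 2 + 3 + 4 + 4 + 4 + 7 = 24.
x: target moment 24×476 = 11424; current 2·874 + 3·257 + 4·275 + 4·253 + 4·690 = 7391; the inset panel supplies 4033, so x = 4033/7 ≈ 576.14.

x ≈ 576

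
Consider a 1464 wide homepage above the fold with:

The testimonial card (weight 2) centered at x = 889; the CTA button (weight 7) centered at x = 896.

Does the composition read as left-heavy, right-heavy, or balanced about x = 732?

right-heavy

Total weight = 2 + 7 = 9.
Σw·x = 2·889 + 7·896 = 8050, so x̄ = 8050/9 ≈ 894.44.
Since 894.4 is right of 732, the composition reads right-heavy.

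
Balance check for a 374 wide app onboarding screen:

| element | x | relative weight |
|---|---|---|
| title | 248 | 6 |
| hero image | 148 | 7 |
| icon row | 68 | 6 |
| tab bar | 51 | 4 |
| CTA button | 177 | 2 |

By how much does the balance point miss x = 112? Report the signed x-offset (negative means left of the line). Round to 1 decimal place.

≈ 27.6

Weights sum to 6 + 7 + 6 + 4 + 2 = 25.
x-moment: 6·248 + 7·148 + 6·68 + 4·51 + 2·177 = 3490; centroid 3490/25 ≈ 139.60.
Difference: 139.60 − 112 ≈ 27.60.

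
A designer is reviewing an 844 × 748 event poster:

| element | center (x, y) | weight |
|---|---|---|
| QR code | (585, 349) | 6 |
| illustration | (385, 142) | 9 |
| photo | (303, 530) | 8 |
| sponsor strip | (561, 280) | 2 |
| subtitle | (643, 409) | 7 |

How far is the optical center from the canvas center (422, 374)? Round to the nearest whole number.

Total weight = 6 + 9 + 8 + 2 + 7 = 32.
x: (6·585 + 9·385 + 8·303 + 2·561 + 7·643) / 32 = 15022 / 32 ≈ 469.44
y: (6·349 + 9·142 + 8·530 + 2·280 + 7·409) / 32 = 11035 / 32 ≈ 344.84
Relative to (422, 374): Δ = (47.44, -29.16); |Δ| = √(47.44² + -29.16²) ≈ 55.68.

≈ 56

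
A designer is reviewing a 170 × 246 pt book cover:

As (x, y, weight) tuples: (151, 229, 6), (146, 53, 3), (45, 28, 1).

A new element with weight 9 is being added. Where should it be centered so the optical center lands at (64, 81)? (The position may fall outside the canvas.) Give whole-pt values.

After adding the new element, total weight = 6 + 3 + 1 + 9 = 19.
x: need Σw·x = 19·64 = 1216. Existing = 6·151 + 3·146 + 1·45 = 1389. Remainder -173 / 9 ≈ -19.22.
y: need Σw·y = 19·81 = 1539. Existing = 6·229 + 3·53 + 1·28 = 1561. Remainder -22 / 9 ≈ -2.44.

(-19, -2)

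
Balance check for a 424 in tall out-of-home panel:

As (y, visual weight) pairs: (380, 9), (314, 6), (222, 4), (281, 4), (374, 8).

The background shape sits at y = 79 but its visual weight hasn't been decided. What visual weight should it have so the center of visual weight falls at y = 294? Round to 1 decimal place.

Known weights sum to 9 + 6 + 4 + 4 + 8 = 31; their moment is 9·380 + 6·314 + 4·222 + 4·281 + 8·374 = 10308.
For the centroid to hit 294: (10308 + w·79) / (31 + w) = 294.
Rearranging, w·(79 − 294) = 294·31 − 10308 = -1194, so w ≈ -1194/-215 = 5.55.

w ≈ 5.6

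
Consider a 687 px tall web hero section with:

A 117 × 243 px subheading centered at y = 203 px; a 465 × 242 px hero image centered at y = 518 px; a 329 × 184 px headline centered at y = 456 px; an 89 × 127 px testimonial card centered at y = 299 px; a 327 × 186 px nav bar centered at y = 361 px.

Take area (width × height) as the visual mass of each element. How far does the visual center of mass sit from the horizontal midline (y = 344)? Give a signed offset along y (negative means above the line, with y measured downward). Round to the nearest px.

≈ 84 px

Areas → weights: subheading 117·243 = 28431, hero image 465·242 = 112530, headline 329·184 = 60536, testimonial card 89·127 = 11303, nav bar 327·186 = 60822; Σw = 273622.
y-moment: 28431·203 + 112530·518 + 60536·456 + 11303·299 + 60822·361 = 117002788; centroid 117002788/273622 ≈ 427.61.
Difference: 427.61 − 344 ≈ 83.61.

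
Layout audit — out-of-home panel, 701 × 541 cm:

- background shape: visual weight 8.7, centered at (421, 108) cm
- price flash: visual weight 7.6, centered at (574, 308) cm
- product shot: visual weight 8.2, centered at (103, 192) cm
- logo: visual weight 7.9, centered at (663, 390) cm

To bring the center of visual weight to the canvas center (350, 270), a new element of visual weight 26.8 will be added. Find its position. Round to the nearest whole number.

With the new element, Σw becomes 8.7 + 7.6 + 8.2 + 7.9 + 26.8 = 59.2.
x: need Σw·x = 59.2·350 = 20720.0. Existing = 8.7·421 + 7.6·574 + 8.2·103 + 7.9·663 = 14107.4. Remainder 6612.6 / 26.8 ≈ 246.74.
y: need Σw·y = 59.2·270 = 15984.0. Existing = 8.7·108 + 7.6·308 + 8.2·192 + 7.9·390 = 7935.8. Remainder 8048.2 / 26.8 ≈ 300.31.

(247, 300)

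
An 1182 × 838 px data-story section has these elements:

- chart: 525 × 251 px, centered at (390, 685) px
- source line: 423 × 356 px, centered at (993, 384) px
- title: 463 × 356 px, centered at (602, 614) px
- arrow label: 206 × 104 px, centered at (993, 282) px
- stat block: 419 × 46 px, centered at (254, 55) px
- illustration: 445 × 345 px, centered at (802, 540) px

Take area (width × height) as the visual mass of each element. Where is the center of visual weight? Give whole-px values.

(701, 529)

Taking area as weight: chart 525·251 = 131775, source line 423·356 = 150588, title 463·356 = 164828, arrow label 206·104 = 21424, stat block 419·46 = 19274, illustration 445·345 = 153525. Sum 641414.
x: (131775·390 + 150588·993 + 164828·602 + 21424·993 + 19274·254 + 153525·802) / 641414 = 449449268 / 641414 ≈ 700.72
y: (131775·685 + 150588·384 + 164828·614 + 21424·282 + 19274·55 + 153525·540) / 641414 = 339301197 / 641414 ≈ 528.99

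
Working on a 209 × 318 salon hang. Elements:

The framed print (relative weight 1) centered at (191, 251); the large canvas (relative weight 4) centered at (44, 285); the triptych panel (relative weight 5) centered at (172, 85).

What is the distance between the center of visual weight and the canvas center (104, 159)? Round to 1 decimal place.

Total weight = 1 + 4 + 5 = 10.
Σw·x = 1·191 + 4·44 + 5·172 = 1227, so x̄ = 1227/10 ≈ 122.70.
Σw·y = 1·251 + 4·285 + 5·85 = 1816, so ȳ = 1816/10 ≈ 181.60.
Offset from (104, 159): Δx ≈ 18.70, Δy ≈ 22.60; distance = √(Δx² + Δy²) ≈ 29.33.

≈ 29.3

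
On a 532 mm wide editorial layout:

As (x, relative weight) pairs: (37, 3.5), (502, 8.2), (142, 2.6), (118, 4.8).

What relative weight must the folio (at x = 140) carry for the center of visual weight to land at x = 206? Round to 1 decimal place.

w ≈ 18.9

Known weights sum to 3.5 + 8.2 + 2.6 + 4.8 = 19.1; their moment is 3.5·37 + 8.2·502 + 2.6·142 + 4.8·118 = 5181.5.
For the centroid to hit 206: (5181.5 + w·140) / (19.1 + w) = 206.
Rearranging, w·(140 − 206) = 206·19.1 − 5181.5 = -1246.9, so w ≈ -1246.9/-66 = 18.89.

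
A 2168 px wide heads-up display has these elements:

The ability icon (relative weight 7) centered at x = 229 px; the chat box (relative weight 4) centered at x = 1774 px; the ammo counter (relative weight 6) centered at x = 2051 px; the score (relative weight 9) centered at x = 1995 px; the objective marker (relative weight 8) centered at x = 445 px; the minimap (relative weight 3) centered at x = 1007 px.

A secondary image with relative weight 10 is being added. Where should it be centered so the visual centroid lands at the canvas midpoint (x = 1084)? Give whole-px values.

x ≈ 541

New total weight: (7 + 4 + 6 + 9 + 8 + 3) + 10 = 47.
x: need Σw·x = 47·1084 = 50948. Existing = 7·229 + 4·1774 + 6·2051 + 9·1995 + 8·445 + 3·1007 = 45541. Remainder 5407 / 10 ≈ 540.70.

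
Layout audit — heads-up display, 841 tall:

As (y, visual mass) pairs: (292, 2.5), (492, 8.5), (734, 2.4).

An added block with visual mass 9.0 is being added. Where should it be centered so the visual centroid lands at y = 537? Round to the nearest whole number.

y ≈ 595

With the added block, Σw becomes 2.5 + 8.5 + 2.4 + 9.0 = 22.4.
y: target moment 22.4×537 = 12028.8; current 2.5·292 + 8.5·492 + 2.4·734 = 6673.6; the added block supplies 5355.2, so y = 5355.2/9.0 ≈ 595.02.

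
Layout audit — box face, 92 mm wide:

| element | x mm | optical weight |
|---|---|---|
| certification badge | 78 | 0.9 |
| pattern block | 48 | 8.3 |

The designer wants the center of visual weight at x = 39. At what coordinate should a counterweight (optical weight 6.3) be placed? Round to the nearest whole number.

With the counterweight, Σw becomes 0.9 + 8.3 + 6.3 = 15.5.
x: target moment 15.5×39 = 604.5; current 0.9·78 + 8.3·48 = 468.6; the counterweight supplies 135.9, so x = 135.9/6.3 ≈ 21.57.

x ≈ 22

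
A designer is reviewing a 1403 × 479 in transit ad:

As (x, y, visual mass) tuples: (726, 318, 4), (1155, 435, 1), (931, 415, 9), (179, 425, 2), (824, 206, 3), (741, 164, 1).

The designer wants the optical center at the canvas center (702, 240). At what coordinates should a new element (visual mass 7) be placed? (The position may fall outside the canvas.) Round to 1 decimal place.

(420.7, -84.9)

After adding the new element, total weight = 4 + 1 + 9 + 2 + 3 + 1 + 7 = 27.
x: need Σw·x = 27·702 = 18954. Existing = 4·726 + 1·1155 + 9·931 + 2·179 + 3·824 + 1·741 = 16009. Remainder 2945 / 7 ≈ 420.71.
y: need Σw·y = 27·240 = 6480. Existing = 4·318 + 1·435 + 9·415 + 2·425 + 3·206 + 1·164 = 7074. Remainder -594 / 7 ≈ -84.86.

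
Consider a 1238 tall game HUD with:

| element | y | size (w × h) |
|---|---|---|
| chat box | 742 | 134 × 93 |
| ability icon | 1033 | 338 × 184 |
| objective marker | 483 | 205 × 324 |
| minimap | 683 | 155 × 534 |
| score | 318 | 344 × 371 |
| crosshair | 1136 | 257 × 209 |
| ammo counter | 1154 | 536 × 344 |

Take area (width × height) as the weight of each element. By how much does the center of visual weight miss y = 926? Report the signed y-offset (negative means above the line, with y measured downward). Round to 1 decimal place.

Areas: chat box 134·93 = 12462, ability icon 338·184 = 62192, objective marker 205·324 = 66420, minimap 155·534 = 82770, score 344·371 = 127624, crosshair 257·209 = 53713, ammo counter 536·344 = 184384. Total weight = 589565.
y-moment: 12462·742 + 62192·1033 + 66420·483 + 82770·683 + 127624·318 + 53713·1136 + 184384·1154 = 476485446; centroid 476485446/589565 ≈ 808.20.
Difference: 808.20 − 926 ≈ -117.80.

≈ -117.8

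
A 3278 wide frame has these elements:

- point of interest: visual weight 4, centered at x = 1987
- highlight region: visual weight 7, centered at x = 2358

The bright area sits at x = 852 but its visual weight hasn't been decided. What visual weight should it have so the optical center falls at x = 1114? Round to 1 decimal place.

w ≈ 46.6

Existing Σw = 11 (4 + 7); existing moment 4·1987 + 7·2358 = 24454.
For the centroid to hit 1114: (24454 + w·852) / (11 + w) = 1114.
So w = (1114·11 − 24454)/(852 − 1114) = -12200/-262 ≈ 46.56.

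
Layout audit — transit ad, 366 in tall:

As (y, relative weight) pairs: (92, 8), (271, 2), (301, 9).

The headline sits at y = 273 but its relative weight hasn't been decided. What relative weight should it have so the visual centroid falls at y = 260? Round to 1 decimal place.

w ≈ 73.3

Fixed elements: Σw = 8 + 2 + 9 = 19, Σw·y = 8·92 + 2·271 + 9·301 = 3987.
Balance at y = 260 requires (3987 + w·273) / (19 + w) = 260.
Solving: w = (260·19 − 3987) / (273 − 260) = 953 / 13 ≈ 73.31.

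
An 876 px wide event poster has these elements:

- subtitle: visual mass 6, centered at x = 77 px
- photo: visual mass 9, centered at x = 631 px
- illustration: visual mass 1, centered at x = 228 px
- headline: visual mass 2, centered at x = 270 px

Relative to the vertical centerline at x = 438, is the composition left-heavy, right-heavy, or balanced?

left-heavy

Σw = 6 + 9 + 1 + 2 = 18.
x: (6·77 + 9·631 + 1·228 + 2·270) / 18 = 6909 / 18 ≈ 383.83
383.8 lies left of the midline 438, so the layout is left-heavy.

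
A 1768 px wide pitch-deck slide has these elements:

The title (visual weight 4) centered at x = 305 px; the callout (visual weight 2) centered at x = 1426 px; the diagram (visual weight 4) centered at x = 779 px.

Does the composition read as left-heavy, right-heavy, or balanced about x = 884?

left-heavy

Σw = 4 + 2 + 4 = 10.
Σw·x = 4·305 + 2·1426 + 4·779 = 7188, so x̄ = 7188/10 ≈ 718.80.
718.8 vs midline 884 → left-heavy.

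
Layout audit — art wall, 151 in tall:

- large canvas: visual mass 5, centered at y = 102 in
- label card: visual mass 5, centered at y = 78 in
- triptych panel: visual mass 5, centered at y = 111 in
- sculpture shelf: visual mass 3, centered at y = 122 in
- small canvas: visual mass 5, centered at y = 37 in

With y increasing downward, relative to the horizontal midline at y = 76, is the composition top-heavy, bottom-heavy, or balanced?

Σw = 5 + 5 + 5 + 3 + 5 = 23.
y: (5·102 + 5·78 + 5·111 + 3·122 + 5·37) / 23 = 2006 / 23 ≈ 87.22
Since 87.2 is below (larger y than) 76, the composition reads bottom-heavy.

bottom-heavy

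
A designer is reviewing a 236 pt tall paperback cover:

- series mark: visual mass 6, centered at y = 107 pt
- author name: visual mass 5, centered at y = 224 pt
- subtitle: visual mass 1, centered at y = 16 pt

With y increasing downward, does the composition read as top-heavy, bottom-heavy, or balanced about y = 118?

bottom-heavy

Σw = 6 + 5 + 1 = 12.
Σw·y = 6·107 + 5·224 + 1·16 = 1778, so ȳ = 1778/12 ≈ 148.17.
148.2 lies below (larger y than) the midline 118, so the layout is bottom-heavy.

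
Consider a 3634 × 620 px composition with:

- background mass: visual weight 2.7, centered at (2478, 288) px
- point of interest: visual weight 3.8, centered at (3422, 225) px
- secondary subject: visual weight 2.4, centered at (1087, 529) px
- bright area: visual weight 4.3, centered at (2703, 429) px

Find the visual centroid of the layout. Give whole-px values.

(2570, 360)

Total weight = 2.7 + 3.8 + 2.4 + 4.3 = 13.2.
x: (2.7·2478 + 3.8·3422 + 2.4·1087 + 4.3·2703) / 13.2 = 33925.9 / 13.2 ≈ 2570.14
y: (2.7·288 + 3.8·225 + 2.4·529 + 4.3·429) / 13.2 = 4746.9 / 13.2 ≈ 359.61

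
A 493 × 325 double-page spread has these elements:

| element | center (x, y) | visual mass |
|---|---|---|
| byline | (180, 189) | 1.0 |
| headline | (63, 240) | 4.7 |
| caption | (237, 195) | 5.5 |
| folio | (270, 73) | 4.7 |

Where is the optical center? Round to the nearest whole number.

(192, 172)

Σw = 1.0 + 4.7 + 5.5 + 4.7 = 15.9.
x: (1.0·180 + 4.7·63 + 5.5·237 + 4.7·270) / 15.9 = 3048.6 / 15.9 ≈ 191.74
y: (1.0·189 + 4.7·240 + 5.5·195 + 4.7·73) / 15.9 = 2732.6 / 15.9 ≈ 171.86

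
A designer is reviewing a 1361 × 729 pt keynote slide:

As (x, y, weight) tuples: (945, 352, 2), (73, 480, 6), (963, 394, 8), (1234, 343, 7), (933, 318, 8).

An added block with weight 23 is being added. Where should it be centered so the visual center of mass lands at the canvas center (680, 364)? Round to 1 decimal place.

After adding the added block, total weight = 2 + 6 + 8 + 7 + 8 + 23 = 54.
x: need Σw·x = 54·680 = 36720. Existing = 2·945 + 6·73 + 8·963 + 7·1234 + 8·933 = 26134. Remainder 10586 / 23 ≈ 460.26.
y: need Σw·y = 54·364 = 19656. Existing = 2·352 + 6·480 + 8·394 + 7·343 + 8·318 = 11681. Remainder 7975 / 23 ≈ 346.74.

(460.3, 346.7)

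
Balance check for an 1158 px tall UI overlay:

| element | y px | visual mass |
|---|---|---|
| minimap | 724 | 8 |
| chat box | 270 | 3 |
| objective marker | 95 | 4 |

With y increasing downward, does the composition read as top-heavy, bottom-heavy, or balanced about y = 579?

top-heavy

Total weight = 8 + 3 + 4 = 15.
Σw·y = 8·724 + 3·270 + 4·95 = 6982, so ȳ = 6982/15 ≈ 465.47.
Since 465.5 is above (smaller y than) 579, the composition reads top-heavy.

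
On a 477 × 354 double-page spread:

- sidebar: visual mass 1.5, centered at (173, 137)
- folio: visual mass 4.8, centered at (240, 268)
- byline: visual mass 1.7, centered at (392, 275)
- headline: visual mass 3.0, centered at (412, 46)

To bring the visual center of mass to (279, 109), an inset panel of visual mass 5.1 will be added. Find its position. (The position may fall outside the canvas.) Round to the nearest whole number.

(231, -67)

With the inset panel, Σw becomes 1.5 + 4.8 + 1.7 + 3.0 + 5.1 = 16.1.
x: need Σw·x = 16.1·279 = 4491.9. Existing = 1.5·173 + 4.8·240 + 1.7·392 + 3.0·412 = 3313.9. Remainder 1178.0 / 5.1 ≈ 230.98.
y: need Σw·y = 16.1·109 = 1754.9. Existing = 1.5·137 + 4.8·268 + 1.7·275 + 3.0·46 = 2097.4. Remainder -342.5 / 5.1 ≈ -67.16.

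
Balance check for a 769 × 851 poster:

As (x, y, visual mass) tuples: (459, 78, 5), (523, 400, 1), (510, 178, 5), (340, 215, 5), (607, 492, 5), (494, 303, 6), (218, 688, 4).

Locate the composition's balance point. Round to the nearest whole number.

Σw = 5 + 1 + 5 + 5 + 5 + 6 + 4 = 31.
Σw·x = 13939; x̄ = 13939/31 ≈ 449.65.
y: moment 9785 / weight 31 ≈ 315.65

(450, 316)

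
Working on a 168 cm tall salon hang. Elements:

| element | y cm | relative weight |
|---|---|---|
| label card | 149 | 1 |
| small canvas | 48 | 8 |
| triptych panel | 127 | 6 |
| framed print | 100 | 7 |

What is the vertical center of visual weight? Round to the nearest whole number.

y ≈ 91

Σw = 1 + 8 + 6 + 7 = 22.
y-moment: 1·149 + 8·48 + 6·127 + 7·100 = 1995; centroid 1995/22 ≈ 90.68.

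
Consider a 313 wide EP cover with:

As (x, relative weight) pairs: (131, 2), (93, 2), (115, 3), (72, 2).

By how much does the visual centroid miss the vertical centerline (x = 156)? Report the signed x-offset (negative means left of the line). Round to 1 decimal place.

Σw = 2 + 2 + 3 + 2 = 9.
x: (2·131 + 2·93 + 3·115 + 2·72) / 9 = 937 / 9 ≈ 104.11
Against x = 156, that's 104.11 − 156 = -51.89.

≈ -51.9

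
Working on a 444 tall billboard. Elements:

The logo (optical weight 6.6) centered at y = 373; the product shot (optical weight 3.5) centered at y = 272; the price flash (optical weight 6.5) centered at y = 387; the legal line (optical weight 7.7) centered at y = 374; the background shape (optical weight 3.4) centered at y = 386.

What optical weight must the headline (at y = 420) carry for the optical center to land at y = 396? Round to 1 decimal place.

Fixed elements: Σw = 6.6 + 3.5 + 6.5 + 7.7 + 3.4 = 27.7, Σw·y = 6.6·373 + 3.5·272 + 6.5·387 + 7.7·374 + 3.4·386 = 10121.5.
For the centroid to hit 396: (10121.5 + w·420) / (27.7 + w) = 396.
So w = (396·27.7 − 10121.5)/(420 − 396) = 847.7/24 ≈ 35.32.

w ≈ 35.3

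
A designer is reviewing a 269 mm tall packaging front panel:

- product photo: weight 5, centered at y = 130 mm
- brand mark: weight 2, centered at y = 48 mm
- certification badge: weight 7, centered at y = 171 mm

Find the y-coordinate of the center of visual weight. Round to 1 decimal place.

Σw = 5 + 2 + 7 = 14.
Σw·y = 5·130 + 2·48 + 7·171 = 1943, so ȳ = 1943/14 ≈ 138.79.

y ≈ 138.8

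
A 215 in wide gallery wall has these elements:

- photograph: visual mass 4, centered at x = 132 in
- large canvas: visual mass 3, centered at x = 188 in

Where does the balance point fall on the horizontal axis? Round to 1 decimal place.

x ≈ 156.0

Total weight = 4 + 3 = 7.
x: (4·132 + 3·188) / 7 = 1092 / 7 ≈ 156.00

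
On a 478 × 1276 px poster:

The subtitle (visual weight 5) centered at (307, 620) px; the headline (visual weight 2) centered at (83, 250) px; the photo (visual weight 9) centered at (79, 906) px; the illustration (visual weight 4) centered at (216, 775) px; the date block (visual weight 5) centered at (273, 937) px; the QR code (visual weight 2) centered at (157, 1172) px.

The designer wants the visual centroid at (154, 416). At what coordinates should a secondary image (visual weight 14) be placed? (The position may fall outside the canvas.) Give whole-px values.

With the secondary image, Σw becomes 5 + 2 + 9 + 4 + 5 + 2 + 14 = 41.
x: target moment 41×154 = 6314; current 5·307 + 2·83 + 9·79 + 4·216 + 5·273 + 2·157 = 4955; the secondary image supplies 1359, so x = 1359/14 ≈ 97.07.
y: target moment 41×416 = 17056; current 5·620 + 2·250 + 9·906 + 4·775 + 5·937 + 2·1172 = 21883; the secondary image supplies -4827, so y = -4827/14 ≈ -344.79.

(97, -345)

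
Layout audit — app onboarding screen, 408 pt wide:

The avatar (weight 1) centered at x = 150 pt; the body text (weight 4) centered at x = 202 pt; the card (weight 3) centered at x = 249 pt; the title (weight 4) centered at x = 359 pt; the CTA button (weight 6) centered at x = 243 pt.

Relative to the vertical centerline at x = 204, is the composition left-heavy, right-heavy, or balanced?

Total weight = 1 + 4 + 3 + 4 + 6 = 18.
x: (1·150 + 4·202 + 3·249 + 4·359 + 6·243) / 18 = 4599 / 18 ≈ 255.50
255.5 lies right of the midline 204, so the layout is right-heavy.

right-heavy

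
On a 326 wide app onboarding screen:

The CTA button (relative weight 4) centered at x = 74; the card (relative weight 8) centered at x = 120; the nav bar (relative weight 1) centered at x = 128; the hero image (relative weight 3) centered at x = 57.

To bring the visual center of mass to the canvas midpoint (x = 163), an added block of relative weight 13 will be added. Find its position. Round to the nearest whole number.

After adding the added block, total weight = 4 + 8 + 1 + 3 + 13 = 29.
x: target moment 29×163 = 4727; current 4·74 + 8·120 + 1·128 + 3·57 = 1555; the added block supplies 3172, so x = 3172/13 ≈ 244.00.

x ≈ 244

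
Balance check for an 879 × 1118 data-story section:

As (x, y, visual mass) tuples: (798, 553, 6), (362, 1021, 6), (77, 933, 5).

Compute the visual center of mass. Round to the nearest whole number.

Total weight = 6 + 6 + 5 = 17.
Σw·x = 6·798 + 6·362 + 5·77 = 7345, so x̄ = 7345/17 ≈ 432.06.
Σw·y = 6·553 + 6·1021 + 5·933 = 14109, so ȳ = 14109/17 ≈ 829.94.

(432, 830)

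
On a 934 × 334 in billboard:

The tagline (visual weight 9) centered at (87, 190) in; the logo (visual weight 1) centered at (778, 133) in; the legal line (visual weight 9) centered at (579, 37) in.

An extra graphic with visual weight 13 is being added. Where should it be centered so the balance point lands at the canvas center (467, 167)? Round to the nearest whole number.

After adding the extra graphic, total weight = 9 + 1 + 9 + 13 = 32.
x: target moment 32×467 = 14944; current 9·87 + 1·778 + 9·579 = 6772; the extra graphic supplies 8172, so x = 8172/13 ≈ 628.62.
y: target moment 32×167 = 5344; current 9·190 + 1·133 + 9·37 = 2176; the extra graphic supplies 3168, so y = 3168/13 ≈ 243.69.

(629, 244)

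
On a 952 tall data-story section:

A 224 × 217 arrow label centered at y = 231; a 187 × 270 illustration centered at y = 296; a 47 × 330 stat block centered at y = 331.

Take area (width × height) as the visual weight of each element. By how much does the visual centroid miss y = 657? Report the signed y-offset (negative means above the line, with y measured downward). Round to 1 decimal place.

≈ -383.8

Areas → weights: arrow label 224·217 = 48608, illustration 187·270 = 50490, stat block 47·330 = 15510; Σw = 114608.
y: (48608·231 + 50490·296 + 15510·331) / 114608 = 31307298 / 114608 ≈ 273.17
Difference: 273.17 − 657 ≈ -383.83.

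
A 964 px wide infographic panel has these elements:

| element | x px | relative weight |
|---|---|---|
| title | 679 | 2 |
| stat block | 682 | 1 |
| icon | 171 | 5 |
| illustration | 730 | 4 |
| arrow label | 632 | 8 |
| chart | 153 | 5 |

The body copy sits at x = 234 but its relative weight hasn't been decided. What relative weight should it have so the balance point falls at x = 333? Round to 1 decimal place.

Known weights sum to 2 + 1 + 5 + 4 + 8 + 5 = 25; their moment is 2·679 + 1·682 + 5·171 + 4·730 + 8·632 + 5·153 = 11636.
Balance at x = 333 requires (11636 + w·234) / (25 + w) = 333.
So w = (333·25 − 11636)/(234 − 333) = -3311/-99 ≈ 33.44.

w ≈ 33.4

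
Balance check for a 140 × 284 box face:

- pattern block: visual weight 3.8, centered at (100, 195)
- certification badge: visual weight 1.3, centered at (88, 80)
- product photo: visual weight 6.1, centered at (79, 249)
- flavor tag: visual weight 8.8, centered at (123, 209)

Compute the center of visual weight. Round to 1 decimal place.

(102.9, 210.2)

Σw = 3.8 + 1.3 + 6.1 + 8.8 = 20.0.
Σw·x = 3.8·100 + 1.3·88 + 6.1·79 + 8.8·123 = 2058.7, so x̄ = 2058.7/20.0 ≈ 102.94.
Σw·y = 3.8·195 + 1.3·80 + 6.1·249 + 8.8·209 = 4203.1, so ȳ = 4203.1/20.0 ≈ 210.16.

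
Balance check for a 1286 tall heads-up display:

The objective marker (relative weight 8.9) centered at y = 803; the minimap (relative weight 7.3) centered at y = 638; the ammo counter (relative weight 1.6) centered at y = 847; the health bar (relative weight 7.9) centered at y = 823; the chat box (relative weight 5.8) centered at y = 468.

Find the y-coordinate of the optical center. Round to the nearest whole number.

y ≈ 710

Weights sum to 8.9 + 7.3 + 1.6 + 7.9 + 5.8 = 31.5.
y: (8.9·803 + 7.3·638 + 1.6·847 + 7.9·823 + 5.8·468) / 31.5 = 22375.4 / 31.5 ≈ 710.33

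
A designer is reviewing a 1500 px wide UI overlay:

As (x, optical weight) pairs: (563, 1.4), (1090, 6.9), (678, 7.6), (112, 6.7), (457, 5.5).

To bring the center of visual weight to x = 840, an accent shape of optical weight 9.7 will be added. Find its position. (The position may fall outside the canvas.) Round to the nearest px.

With the accent shape, Σw becomes 1.4 + 6.9 + 7.6 + 6.7 + 5.5 + 9.7 = 37.8.
x: need Σw·x = 37.8·840 = 31752.0. Existing = 1.4·563 + 6.9·1090 + 7.6·678 + 6.7·112 + 5.5·457 = 16725.9. Remainder 15026.1 / 9.7 ≈ 1549.08.

x ≈ 1549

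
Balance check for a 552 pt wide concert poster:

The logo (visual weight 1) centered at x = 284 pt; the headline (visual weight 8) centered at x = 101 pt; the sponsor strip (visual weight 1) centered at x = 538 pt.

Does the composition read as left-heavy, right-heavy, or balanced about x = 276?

left-heavy

Total weight = 1 + 8 + 1 = 10.
Σw·x = 1·284 + 8·101 + 1·538 = 1630, so x̄ = 1630/10 ≈ 163.00.
Since 163.0 is left of 276, the composition reads left-heavy.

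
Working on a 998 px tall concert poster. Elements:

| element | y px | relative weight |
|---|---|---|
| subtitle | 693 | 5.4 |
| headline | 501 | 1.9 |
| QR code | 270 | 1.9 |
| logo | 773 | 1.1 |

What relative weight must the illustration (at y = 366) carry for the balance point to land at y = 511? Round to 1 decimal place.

w ≈ 5.5

Known weights sum to 5.4 + 1.9 + 1.9 + 1.1 = 10.3; their moment is 5.4·693 + 1.9·501 + 1.9·270 + 1.1·773 = 6057.4.
For the centroid to hit 511: (6057.4 + w·366) / (10.3 + w) = 511.
Solving: w = (511·10.3 − 6057.4) / (366 − 511) = -794.1 / -145 ≈ 5.48.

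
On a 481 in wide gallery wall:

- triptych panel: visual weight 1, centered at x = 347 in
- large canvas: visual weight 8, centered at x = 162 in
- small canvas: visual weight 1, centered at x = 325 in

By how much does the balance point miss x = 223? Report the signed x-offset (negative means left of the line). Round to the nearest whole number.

≈ -26 in

Total weight = 1 + 8 + 1 = 10.
x-moment: 1·347 + 8·162 + 1·325 = 1968; centroid 1968/10 ≈ 196.80.
Difference: 196.80 − 223 ≈ -26.20.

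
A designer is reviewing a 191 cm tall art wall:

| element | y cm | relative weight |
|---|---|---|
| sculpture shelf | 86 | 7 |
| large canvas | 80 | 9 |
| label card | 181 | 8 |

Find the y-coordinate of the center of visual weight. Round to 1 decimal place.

Σw = 7 + 9 + 8 = 24.
y-moment: 7·86 + 9·80 + 8·181 = 2770; centroid 2770/24 ≈ 115.42.

y ≈ 115.4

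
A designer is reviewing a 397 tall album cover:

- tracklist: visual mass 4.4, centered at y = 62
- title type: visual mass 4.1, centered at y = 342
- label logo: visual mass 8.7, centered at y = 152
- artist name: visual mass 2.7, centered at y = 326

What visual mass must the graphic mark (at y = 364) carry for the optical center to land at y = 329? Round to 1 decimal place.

Fixed elements: Σw = 4.4 + 4.1 + 8.7 + 2.7 = 19.9, Σw·y = 4.4·62 + 4.1·342 + 8.7·152 + 2.7·326 = 3877.6.
For the centroid to hit 329: (3877.6 + w·364) / (19.9 + w) = 329.
Rearranging, w·(364 − 329) = 329·19.9 − 3877.6 = 2669.5, so w ≈ 2669.5/35 = 76.27.

w ≈ 76.3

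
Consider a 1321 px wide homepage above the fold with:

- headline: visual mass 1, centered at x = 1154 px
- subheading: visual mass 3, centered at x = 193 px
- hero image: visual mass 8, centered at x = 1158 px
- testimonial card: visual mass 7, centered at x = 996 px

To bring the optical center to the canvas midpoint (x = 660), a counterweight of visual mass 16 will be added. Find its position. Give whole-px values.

With the counterweight, Σw becomes 1 + 3 + 8 + 7 + 16 = 35.
x: target moment 35×660 = 23100; current 1·1154 + 3·193 + 8·1158 + 7·996 = 17969; the counterweight supplies 5131, so x = 5131/16 ≈ 320.69.

x ≈ 321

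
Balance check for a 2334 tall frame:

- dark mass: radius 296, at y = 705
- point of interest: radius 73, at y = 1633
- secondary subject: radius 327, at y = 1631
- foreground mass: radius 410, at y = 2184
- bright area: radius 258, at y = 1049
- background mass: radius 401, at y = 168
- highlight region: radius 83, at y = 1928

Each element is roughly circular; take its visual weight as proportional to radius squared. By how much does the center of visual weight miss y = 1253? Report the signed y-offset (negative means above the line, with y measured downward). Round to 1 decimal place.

Weights ∝ r²: dark mass 296² = 87616, point of interest 73² = 5329, secondary subject 327² = 106929, foreground mass 410² = 168100, bright area 258² = 66564, background mass 401² = 160801, highlight region 83² = 6889; Σw = 602228.
y: (87616·705 + 5329·1633 + 106929·1631 + 168100·2184 + 66564·1049 + 160801·168 + 6889·1928) / 602228 = 722125332 / 602228 ≈ 1199.09
Offset from y = 1253: 1199.09 − 1253 ≈ -53.91.

≈ -53.9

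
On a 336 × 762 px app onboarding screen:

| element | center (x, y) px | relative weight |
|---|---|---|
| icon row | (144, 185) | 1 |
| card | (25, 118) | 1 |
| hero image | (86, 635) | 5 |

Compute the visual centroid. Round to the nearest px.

(86, 497)

Total weight = 1 + 1 + 5 = 7.
x-moment: 1·144 + 1·25 + 5·86 = 599; centroid 599/7 ≈ 85.57.
y-moment: 1·185 + 1·118 + 5·635 = 3478; centroid 3478/7 ≈ 496.86.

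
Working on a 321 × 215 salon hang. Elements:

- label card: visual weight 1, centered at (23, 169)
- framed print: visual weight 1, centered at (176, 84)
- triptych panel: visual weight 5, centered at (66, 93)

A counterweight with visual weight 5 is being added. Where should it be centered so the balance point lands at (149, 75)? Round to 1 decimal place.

With the counterweight, Σw becomes 1 + 1 + 5 + 5 = 12.
x: need Σw·x = 12·149 = 1788. Existing = 1·23 + 1·176 + 5·66 = 529. Remainder 1259 / 5 ≈ 251.80.
y: need Σw·y = 12·75 = 900. Existing = 1·169 + 1·84 + 5·93 = 718. Remainder 182 / 5 ≈ 36.40.

(251.8, 36.4)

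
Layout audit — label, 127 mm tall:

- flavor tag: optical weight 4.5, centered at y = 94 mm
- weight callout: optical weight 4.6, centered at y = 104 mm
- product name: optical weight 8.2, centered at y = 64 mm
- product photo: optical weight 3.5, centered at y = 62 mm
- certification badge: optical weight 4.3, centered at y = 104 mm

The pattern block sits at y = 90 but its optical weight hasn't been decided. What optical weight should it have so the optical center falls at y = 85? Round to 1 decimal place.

w ≈ 8.6

Known weights sum to 4.5 + 4.6 + 8.2 + 3.5 + 4.3 = 25.1; their moment is 4.5·94 + 4.6·104 + 8.2·64 + 3.5·62 + 4.3·104 = 2090.4.
Set Σw·y/Σw = 85: (2090.4 + 90w) = 85·(25.1 + w).
So w = (85·25.1 − 2090.4)/(90 − 85) = 43.1/5 ≈ 8.62.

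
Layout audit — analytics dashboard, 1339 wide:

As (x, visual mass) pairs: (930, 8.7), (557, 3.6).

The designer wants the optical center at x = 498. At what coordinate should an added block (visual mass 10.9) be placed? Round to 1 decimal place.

With the added block, Σw becomes 8.7 + 3.6 + 10.9 = 23.2.
x: need Σw·x = 23.2·498 = 11553.6. Existing = 8.7·930 + 3.6·557 = 10096.2. Remainder 1457.4 / 10.9 ≈ 133.71.

x ≈ 133.7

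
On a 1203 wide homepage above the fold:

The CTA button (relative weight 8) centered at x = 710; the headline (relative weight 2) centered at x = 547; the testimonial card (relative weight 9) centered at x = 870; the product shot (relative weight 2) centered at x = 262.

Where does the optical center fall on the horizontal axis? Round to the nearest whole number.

x ≈ 720

Weights sum to 8 + 2 + 9 + 2 = 21.
x: (8·710 + 2·547 + 9·870 + 2·262) / 21 = 15128 / 21 ≈ 720.38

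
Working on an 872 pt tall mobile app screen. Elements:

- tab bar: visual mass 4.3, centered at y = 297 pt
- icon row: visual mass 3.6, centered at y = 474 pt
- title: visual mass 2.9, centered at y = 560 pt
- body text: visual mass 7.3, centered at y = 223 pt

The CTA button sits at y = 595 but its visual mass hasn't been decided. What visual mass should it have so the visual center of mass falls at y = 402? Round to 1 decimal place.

Fixed elements: Σw = 4.3 + 3.6 + 2.9 + 7.3 = 18.1, Σw·y = 4.3·297 + 3.6·474 + 2.9·560 + 7.3·223 = 6235.4.
Set Σw·y/Σw = 402: (6235.4 + 595w) = 402·(18.1 + w).
So w = (402·18.1 − 6235.4)/(595 − 402) = 1040.8/193 ≈ 5.39.

w ≈ 5.4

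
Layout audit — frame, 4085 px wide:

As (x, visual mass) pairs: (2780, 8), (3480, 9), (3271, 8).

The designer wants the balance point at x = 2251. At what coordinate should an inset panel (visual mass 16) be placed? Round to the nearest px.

With the inset panel, Σw becomes 8 + 9 + 8 + 16 = 41.
x: target moment 41×2251 = 92291; current 8·2780 + 9·3480 + 8·3271 = 79728; the inset panel supplies 12563, so x = 12563/16 ≈ 785.19.

x ≈ 785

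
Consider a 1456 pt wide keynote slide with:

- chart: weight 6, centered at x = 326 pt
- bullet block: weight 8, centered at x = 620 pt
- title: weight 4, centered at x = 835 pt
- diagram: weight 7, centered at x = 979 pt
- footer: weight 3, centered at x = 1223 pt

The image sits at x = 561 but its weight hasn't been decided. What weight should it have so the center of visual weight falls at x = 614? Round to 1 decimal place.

Fixed elements: Σw = 6 + 8 + 4 + 7 + 3 = 28, Σw·x = 6·326 + 8·620 + 4·835 + 7·979 + 3·1223 = 20778.
For the centroid to hit 614: (20778 + w·561) / (28 + w) = 614.
Rearranging, w·(561 − 614) = 614·28 − 20778 = -3586, so w ≈ -3586/-53 = 67.66.

w ≈ 67.7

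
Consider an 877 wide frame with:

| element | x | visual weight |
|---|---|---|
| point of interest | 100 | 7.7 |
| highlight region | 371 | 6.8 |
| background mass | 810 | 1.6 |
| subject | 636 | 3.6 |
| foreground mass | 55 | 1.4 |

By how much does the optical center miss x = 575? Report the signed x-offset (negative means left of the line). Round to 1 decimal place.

Total weight = 7.7 + 6.8 + 1.6 + 3.6 + 1.4 = 21.1.
x-moment: 7.7·100 + 6.8·371 + 1.6·810 + 3.6·636 + 1.4·55 = 6955.4; centroid 6955.4/21.1 ≈ 329.64.
Offset from x = 575: 329.64 − 575 ≈ -245.36.

≈ -245.4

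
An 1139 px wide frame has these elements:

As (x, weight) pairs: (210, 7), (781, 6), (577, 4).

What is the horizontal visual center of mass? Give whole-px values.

x ≈ 498

Σw = 7 + 6 + 4 = 17.
Σw·x = 7·210 + 6·781 + 4·577 = 8464, so x̄ = 8464/17 ≈ 497.88.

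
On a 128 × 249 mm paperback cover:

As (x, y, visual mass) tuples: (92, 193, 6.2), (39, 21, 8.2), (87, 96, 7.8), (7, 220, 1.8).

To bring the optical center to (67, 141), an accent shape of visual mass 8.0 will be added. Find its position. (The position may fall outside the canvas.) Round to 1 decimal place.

(70.3, 249.8)

New total weight: (6.2 + 8.2 + 7.8 + 1.8) + 8.0 = 32.0.
Along x: (1581.4 + 8.0·x) / 32.0 = 67 (existing moment 6.2·92 + 8.2·39 + 7.8·87 + 1.8·7 = 1581.4) ⇒ x = (2144.0 − 1581.4) / 8.0 ≈ 70.33.
Along y: (2513.6 + 8.0·y) / 32.0 = 141 (existing moment 6.2·193 + 8.2·21 + 7.8·96 + 1.8·220 = 2513.6) ⇒ y = (4512.0 − 2513.6) / 8.0 ≈ 249.80.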